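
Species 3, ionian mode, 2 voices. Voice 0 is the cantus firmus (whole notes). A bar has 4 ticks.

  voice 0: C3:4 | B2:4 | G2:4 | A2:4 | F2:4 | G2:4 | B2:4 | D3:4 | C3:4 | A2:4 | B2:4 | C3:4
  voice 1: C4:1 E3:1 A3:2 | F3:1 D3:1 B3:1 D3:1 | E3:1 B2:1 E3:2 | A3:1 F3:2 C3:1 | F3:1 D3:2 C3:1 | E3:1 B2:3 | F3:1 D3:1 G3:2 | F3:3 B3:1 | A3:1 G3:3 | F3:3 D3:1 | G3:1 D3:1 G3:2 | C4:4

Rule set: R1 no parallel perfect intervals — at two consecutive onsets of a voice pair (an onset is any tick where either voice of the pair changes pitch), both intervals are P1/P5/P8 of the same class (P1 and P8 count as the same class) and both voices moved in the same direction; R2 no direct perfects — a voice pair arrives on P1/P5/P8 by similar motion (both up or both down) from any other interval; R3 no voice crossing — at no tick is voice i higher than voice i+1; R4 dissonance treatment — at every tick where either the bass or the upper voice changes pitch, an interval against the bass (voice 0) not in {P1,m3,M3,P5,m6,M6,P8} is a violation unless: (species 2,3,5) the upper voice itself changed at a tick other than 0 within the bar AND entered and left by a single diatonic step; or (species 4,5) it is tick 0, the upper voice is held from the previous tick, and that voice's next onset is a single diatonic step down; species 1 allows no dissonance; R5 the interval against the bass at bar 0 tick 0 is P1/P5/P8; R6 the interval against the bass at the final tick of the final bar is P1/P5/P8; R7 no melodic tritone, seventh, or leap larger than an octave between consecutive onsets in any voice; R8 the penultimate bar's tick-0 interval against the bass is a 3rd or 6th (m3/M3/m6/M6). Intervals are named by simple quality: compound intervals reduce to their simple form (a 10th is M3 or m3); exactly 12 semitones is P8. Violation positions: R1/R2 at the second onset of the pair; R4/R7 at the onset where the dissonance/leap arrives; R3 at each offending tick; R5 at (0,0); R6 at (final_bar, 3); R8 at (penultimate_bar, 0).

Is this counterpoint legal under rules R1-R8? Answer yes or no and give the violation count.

bar 0: v0=C3 v1=C4 (P8)
bar 1: v0=B2 v1=F3 (TT)
bar 2: v0=G2 v1=E3 (M6)
bar 3: v0=A2 v1=A3 (P8)
bar 4: v0=F2 v1=F3 (P8)
bar 5: v0=G2 v1=E3 (M6)
bar 6: v0=B2 v1=F3 (TT)
bar 7: v0=D3 v1=F3 (m3)
bar 8: v0=C3 v1=A3 (M6)
bar 9: v0=A2 v1=F3 (m6)
bar 10: v0=B2 v1=G3 (m6)
bar 11: v0=C3 v1=C4 (P8)
  R4 @ bar1.0: B2/F3 TT untreated
  R2 @ bar3.0: G2/E3 M6 -> A2/A3 P8 similar
  R4 @ bar6.0: B2/F3 TT untreated
  R7 @ bar6.0: B2->F3 leap 6st
  R7 @ bar7.3: F3->B3 leap 6st
  R4 @ bar9.3: A2/D3 P4 untreated
  R2 @ bar11.0: B2/G3 m6 -> C3/C4 P8 similar

No (7 violations)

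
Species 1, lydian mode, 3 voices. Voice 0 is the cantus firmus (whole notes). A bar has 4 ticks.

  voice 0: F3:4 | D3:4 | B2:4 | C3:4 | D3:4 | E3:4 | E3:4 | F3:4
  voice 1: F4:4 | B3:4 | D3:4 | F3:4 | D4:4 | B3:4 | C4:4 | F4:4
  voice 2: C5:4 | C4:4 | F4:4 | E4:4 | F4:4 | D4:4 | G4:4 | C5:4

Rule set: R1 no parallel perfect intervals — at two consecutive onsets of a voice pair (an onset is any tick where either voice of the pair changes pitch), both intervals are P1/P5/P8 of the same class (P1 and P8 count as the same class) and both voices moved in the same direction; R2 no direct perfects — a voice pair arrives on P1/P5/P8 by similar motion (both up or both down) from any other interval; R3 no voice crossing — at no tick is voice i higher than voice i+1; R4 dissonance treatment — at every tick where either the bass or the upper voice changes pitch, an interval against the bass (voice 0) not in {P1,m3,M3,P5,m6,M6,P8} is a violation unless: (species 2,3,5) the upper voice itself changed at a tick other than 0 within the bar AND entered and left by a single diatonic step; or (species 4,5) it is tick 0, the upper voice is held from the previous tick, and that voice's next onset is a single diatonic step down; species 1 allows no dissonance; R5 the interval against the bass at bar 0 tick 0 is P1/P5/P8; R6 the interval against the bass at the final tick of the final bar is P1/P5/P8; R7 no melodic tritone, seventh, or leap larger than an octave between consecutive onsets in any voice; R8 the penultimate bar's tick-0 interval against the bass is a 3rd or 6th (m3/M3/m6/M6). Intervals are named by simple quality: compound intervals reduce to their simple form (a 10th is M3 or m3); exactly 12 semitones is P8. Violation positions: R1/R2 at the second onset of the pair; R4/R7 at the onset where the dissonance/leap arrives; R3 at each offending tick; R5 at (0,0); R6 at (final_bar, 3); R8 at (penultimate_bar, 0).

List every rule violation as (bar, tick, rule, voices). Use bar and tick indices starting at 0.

(1, 0, R4, (0, 2))
(1, 0, R7, (1,))
(2, 0, R4, (0, 2))
(3, 0, R4, (0, 1))
(4, 0, R2, (0, 1))
(5, 0, R4, (0, 2))
(6, 0, R2, (1, 2))
(7, 0, R1, (1, 2))
(7, 0, R2, (0, 1))
(7, 0, R2, (0, 2))

bar 0: v0=F3 v1=F4 v2=C5 downbeat P5
bar 1: v0=D3 v1=B3 v2=C4 downbeat m7
bar 2: v0=B2 v1=D3 v2=F4 downbeat TT
bar 3: v0=C3 v1=F3 v2=E4 downbeat M3
bar 4: v0=D3 v1=D4 v2=F4 downbeat m3
bar 5: v0=E3 v1=B3 v2=D4 downbeat m7
bar 6: v0=E3 v1=C4 v2=G4 downbeat m3
bar 7: v0=F3 v1=F4 v2=C5 downbeat P5
  -> R4 @ bar 1 tick 0 v(0, 2): D3/C4 m7 untreated
  -> R7 @ bar 1 tick 0 v(1,): F4->B3 leap 6st
  -> R4 @ bar 2 tick 0 v(0, 2): B2/F4 TT untreated
  -> R4 @ bar 3 tick 0 v(0, 1): C3/F3 P4 untreated
  -> R2 @ bar 4 tick 0 v(0, 1): C3/F3 P4 -> D3/D4 P8 similar
  -> R4 @ bar 5 tick 0 v(0, 2): E3/D4 m7 untreated
  -> R2 @ bar 6 tick 0 v(1, 2): B3/D4 m3 -> C4/G4 P5 similar
  -> R1 @ bar 7 tick 0 v(1, 2): C4/G4 P5 -> F4/C5 P5 similar
  -> R2 @ bar 7 tick 0 v(0, 1): E3/C4 m6 -> F3/F4 P8 similar
  -> R2 @ bar 7 tick 0 v(0, 2): E3/G4 m3 -> F3/C5 P5 similar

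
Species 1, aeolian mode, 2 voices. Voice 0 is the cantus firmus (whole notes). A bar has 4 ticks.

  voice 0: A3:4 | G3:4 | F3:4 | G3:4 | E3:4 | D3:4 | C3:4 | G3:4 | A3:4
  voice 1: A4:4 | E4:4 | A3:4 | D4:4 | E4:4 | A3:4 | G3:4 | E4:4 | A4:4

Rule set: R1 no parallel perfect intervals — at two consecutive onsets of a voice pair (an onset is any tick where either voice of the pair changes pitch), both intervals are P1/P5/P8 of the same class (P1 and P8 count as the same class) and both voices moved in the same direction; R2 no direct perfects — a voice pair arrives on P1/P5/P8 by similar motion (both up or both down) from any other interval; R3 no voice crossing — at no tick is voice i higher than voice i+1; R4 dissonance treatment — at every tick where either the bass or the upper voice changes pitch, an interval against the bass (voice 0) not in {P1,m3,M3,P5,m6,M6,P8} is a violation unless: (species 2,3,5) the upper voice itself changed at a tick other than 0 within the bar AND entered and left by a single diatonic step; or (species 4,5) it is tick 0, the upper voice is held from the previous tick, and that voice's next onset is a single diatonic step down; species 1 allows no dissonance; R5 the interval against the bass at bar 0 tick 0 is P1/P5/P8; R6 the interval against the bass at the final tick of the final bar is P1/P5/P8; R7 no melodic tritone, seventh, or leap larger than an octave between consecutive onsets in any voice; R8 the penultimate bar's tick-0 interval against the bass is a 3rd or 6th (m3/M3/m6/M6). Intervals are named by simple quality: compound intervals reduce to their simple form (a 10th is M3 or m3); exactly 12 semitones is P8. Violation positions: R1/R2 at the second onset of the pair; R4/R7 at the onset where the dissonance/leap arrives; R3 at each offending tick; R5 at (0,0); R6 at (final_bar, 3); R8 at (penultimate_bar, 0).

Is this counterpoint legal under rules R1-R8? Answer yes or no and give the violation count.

No (4 violations)

bar 0: v0=A3 v1=A4 (P8)
bar 1: v0=G3 v1=E4 (M6)
bar 2: v0=F3 v1=A3 (M3)
bar 3: v0=G3 v1=D4 (P5)
bar 4: v0=E3 v1=E4 (P8)
bar 5: v0=D3 v1=A3 (P5)
bar 6: v0=C3 v1=G3 (P5)
bar 7: v0=G3 v1=E4 (M6)
bar 8: v0=A3 v1=A4 (P8)
  R2 @ bar3.0: F3/A3 M3 -> G3/D4 P5 similar
  R2 @ bar5.0: E3/E4 P8 -> D3/A3 P5 similar
  R1 @ bar6.0: D3/A3 P5 -> C3/G3 P5 similar
  R2 @ bar8.0: G3/E4 M6 -> A3/A4 P8 similar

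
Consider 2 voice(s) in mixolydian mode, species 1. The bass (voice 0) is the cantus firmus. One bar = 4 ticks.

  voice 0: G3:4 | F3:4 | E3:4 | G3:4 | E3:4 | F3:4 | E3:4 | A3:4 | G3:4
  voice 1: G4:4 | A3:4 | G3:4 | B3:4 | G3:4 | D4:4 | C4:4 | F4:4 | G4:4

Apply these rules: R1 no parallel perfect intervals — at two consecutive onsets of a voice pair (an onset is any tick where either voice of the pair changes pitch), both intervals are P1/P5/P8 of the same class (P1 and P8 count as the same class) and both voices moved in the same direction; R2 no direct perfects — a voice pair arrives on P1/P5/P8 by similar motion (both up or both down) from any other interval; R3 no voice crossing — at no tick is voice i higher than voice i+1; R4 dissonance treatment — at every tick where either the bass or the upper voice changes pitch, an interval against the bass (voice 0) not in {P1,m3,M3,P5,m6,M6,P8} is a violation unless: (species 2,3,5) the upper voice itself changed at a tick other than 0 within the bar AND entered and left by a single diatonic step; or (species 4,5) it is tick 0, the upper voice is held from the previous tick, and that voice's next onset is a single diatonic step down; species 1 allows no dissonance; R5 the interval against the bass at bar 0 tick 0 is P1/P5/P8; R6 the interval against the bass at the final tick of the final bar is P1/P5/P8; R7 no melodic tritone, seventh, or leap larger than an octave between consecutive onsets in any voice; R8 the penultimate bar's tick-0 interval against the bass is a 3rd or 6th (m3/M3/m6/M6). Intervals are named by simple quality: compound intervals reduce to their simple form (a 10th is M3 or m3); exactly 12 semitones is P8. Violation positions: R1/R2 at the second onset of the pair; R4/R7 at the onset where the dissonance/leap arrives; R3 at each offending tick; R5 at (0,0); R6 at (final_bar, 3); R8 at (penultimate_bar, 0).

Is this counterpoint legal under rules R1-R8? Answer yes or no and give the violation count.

bar 0: v0=G3 v1=G4 (P8)
bar 1: v0=F3 v1=A3 (M3)
bar 2: v0=E3 v1=G3 (m3)
bar 3: v0=G3 v1=B3 (M3)
bar 4: v0=E3 v1=G3 (m3)
bar 5: v0=F3 v1=D4 (M6)
bar 6: v0=E3 v1=C4 (m6)
bar 7: v0=A3 v1=F4 (m6)
bar 8: v0=G3 v1=G4 (P8)
  R7 @ bar1.0: G4->A3 leap 10st

No (1 violations)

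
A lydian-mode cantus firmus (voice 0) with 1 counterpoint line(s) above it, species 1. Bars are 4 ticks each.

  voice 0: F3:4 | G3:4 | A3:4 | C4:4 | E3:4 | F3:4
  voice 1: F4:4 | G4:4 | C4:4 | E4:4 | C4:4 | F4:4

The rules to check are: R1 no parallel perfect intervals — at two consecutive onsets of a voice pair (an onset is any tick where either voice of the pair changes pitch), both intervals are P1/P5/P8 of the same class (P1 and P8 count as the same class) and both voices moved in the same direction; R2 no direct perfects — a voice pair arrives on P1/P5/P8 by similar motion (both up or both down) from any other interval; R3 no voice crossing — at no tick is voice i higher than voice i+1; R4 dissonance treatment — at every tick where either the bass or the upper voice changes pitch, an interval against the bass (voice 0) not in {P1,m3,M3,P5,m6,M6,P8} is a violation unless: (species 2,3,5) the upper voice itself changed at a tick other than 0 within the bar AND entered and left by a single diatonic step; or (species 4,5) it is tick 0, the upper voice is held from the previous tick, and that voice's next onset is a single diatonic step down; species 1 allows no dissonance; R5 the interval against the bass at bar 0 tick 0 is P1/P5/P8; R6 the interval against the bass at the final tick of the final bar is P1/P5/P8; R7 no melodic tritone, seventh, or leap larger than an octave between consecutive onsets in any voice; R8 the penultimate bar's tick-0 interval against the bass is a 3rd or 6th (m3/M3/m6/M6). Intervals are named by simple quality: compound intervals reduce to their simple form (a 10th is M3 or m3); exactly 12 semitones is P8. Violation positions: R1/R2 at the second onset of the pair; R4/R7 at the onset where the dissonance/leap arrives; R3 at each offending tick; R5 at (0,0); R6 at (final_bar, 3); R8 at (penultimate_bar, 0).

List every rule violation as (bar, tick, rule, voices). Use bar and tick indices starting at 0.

(1, 0, R1, (0, 1))
(5, 0, R2, (0, 1))

bar 0: v0=F3 v1=F4 downbeat P8
bar 1: v0=G3 v1=G4 downbeat P8
bar 2: v0=A3 v1=C4 downbeat m3
bar 3: v0=C4 v1=E4 downbeat M3
bar 4: v0=E3 v1=C4 downbeat m6
bar 5: v0=F3 v1=F4 downbeat P8
  -> R1 @ bar 1 tick 0 v(0, 1): F3/F4 P8 -> G3/G4 P8 similar
  -> R2 @ bar 5 tick 0 v(0, 1): E3/C4 m6 -> F3/F4 P8 similar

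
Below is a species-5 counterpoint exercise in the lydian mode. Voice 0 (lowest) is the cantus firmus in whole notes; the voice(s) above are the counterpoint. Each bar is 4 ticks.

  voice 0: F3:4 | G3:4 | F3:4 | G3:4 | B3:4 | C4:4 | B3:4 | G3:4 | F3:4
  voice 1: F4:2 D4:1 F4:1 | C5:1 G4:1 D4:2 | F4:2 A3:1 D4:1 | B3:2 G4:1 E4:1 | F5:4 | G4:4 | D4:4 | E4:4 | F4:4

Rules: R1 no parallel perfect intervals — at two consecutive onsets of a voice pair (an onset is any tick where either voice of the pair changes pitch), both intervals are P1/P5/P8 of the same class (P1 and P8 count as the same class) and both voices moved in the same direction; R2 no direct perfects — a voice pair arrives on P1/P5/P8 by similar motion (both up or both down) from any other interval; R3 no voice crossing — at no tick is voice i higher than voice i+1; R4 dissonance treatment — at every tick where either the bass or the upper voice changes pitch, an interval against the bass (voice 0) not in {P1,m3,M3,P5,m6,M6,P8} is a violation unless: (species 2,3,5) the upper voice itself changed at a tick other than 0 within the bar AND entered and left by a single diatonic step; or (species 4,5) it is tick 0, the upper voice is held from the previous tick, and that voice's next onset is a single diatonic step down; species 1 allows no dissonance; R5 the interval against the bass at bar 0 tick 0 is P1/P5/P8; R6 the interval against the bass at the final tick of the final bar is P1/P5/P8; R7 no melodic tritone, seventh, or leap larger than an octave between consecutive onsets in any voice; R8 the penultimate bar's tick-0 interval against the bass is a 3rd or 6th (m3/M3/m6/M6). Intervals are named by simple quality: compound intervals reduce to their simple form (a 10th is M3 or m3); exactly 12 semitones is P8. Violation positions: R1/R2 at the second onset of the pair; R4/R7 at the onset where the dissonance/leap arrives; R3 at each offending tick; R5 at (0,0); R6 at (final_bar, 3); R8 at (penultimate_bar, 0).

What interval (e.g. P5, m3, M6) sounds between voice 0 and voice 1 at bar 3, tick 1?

M3

voice 0=G3 voice 1=B3 -> M3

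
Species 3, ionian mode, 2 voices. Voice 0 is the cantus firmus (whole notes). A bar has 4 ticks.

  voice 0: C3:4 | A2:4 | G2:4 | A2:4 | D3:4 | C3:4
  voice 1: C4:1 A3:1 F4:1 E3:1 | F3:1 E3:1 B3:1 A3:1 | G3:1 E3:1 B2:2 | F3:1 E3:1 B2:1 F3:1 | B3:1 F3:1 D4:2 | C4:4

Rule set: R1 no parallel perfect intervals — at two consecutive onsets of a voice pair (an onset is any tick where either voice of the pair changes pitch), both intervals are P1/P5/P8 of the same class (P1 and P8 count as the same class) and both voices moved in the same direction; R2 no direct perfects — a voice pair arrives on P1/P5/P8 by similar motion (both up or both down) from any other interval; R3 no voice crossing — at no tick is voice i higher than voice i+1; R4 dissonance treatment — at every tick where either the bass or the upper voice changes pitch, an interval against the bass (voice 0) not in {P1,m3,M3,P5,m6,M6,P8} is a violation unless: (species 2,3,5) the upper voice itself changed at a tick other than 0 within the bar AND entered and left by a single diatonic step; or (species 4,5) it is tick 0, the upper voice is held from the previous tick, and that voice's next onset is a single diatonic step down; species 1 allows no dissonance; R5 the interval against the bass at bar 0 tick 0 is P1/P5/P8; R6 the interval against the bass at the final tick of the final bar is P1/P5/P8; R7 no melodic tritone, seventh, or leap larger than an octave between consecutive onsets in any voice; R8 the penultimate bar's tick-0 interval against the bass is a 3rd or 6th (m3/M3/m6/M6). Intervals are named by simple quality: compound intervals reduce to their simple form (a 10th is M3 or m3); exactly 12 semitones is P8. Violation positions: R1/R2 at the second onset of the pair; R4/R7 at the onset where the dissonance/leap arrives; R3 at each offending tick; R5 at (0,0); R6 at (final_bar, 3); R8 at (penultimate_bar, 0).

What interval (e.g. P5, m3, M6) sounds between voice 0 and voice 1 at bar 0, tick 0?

P8

voice 0=C3 voice 1=C4 -> P8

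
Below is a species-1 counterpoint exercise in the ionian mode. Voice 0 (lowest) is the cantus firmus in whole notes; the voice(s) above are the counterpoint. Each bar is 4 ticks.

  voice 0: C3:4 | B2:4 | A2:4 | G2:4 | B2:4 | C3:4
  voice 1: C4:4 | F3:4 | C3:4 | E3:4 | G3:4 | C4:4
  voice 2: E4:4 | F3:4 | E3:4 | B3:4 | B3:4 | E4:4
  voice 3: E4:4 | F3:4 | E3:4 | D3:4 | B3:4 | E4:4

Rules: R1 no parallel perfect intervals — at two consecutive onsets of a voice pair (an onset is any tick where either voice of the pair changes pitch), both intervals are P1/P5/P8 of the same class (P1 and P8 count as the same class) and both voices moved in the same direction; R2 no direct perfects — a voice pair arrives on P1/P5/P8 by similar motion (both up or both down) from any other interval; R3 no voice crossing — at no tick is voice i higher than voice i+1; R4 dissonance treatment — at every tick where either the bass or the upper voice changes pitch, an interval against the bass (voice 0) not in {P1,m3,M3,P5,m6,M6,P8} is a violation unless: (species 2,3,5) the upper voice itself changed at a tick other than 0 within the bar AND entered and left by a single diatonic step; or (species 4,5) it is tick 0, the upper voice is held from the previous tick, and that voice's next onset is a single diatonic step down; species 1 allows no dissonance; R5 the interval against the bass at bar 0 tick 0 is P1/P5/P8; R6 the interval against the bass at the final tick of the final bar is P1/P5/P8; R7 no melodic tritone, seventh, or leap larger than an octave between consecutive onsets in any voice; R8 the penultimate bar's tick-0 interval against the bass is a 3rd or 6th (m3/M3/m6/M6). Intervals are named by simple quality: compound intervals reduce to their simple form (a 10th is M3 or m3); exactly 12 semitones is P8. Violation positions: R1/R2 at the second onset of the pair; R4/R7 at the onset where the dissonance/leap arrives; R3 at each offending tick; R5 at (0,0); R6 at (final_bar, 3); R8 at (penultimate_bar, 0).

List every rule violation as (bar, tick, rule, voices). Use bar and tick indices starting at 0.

(0, 0, R5, (0, 2))
(0, 0, R5, (0, 3))
(1, 0, R1, (2, 3))
(1, 0, R2, (1, 2))
(1, 0, R2, (1, 3))
(1, 0, R4, (0, 1))
(1, 0, R4, (0, 2))
(1, 0, R4, (0, 3))
(1, 0, R7, (2,))
(1, 0, R7, (3,))
(2, 0, R1, (2, 3))
(2, 0, R2, (0, 2))
(2, 0, R2, (0, 3))
(3, 0, R1, (0, 3))
(3, 0, R2, (1, 2))
(3, 0, R3, (2, 3))
(3, 1, R3, (2, 3))
(3, 2, R3, (2, 3))
(3, 3, R3, (2, 3))
(4, 0, R2, (0, 3))
(4, 0, R8, (0, 2))
(4, 0, R8, (0, 3))
(5, 0, R1, (2, 3))
(5, 0, R2, (0, 1))
(5, 3, R6, (0, 2))
(5, 3, R6, (0, 3))

bar 0: v0=C3 v1=C4 v2=E4 v3=E4 downbeat M3
bar 1: v0=B2 v1=F3 v2=F3 v3=F3 downbeat TT
bar 2: v0=A2 v1=C3 v2=E3 v3=E3 downbeat P5
bar 3: v0=G2 v1=E3 v2=B3 v3=D3 downbeat P5
bar 4: v0=B2 v1=G3 v2=B3 v3=B3 downbeat P8
bar 5: v0=C3 v1=C4 v2=E4 v3=E4 downbeat M3
  -> R5 @ bar 0 tick 0 v(0, 2): opens on M3
  -> R5 @ bar 0 tick 0 v(0, 3): opens on M3
  -> R1 @ bar 1 tick 0 v(2, 3): E4/E4 P1 -> F3/F3 P1 similar
  -> R2 @ bar 1 tick 0 v(1, 2): C4/E4 M3 -> F3/F3 P1 similar
  -> R2 @ bar 1 tick 0 v(1, 3): C4/E4 M3 -> F3/F3 P1 similar
  -> R4 @ bar 1 tick 0 v(0, 1): B2/F3 TT untreated
  -> R4 @ bar 1 tick 0 v(0, 2): B2/F3 TT untreated
  -> R4 @ bar 1 tick 0 v(0, 3): B2/F3 TT untreated
  -> R7 @ bar 1 tick 0 v(2,): E4->F3 leap 11st
  -> R7 @ bar 1 tick 0 v(3,): E4->F3 leap 11st
  -> R1 @ bar 2 tick 0 v(2, 3): F3/F3 P1 -> E3/E3 P1 similar
  -> R2 @ bar 2 tick 0 v(0, 2): B2/F3 TT -> A2/E3 P5 similar
  -> R2 @ bar 2 tick 0 v(0, 3): B2/F3 TT -> A2/E3 P5 similar
  -> R1 @ bar 3 tick 0 v(0, 3): A2/E3 P5 -> G2/D3 P5 similar
  -> R2 @ bar 3 tick 0 v(1, 2): C3/E3 M3 -> E3/B3 P5 similar
  -> R3 @ bar 3 tick 0 v(2, 3): B3 above D3
  -> R3 @ bar 3 tick 1 v(2, 3): B3 above D3
  -> R3 @ bar 3 tick 2 v(2, 3): B3 above D3
  -> R3 @ bar 3 tick 3 v(2, 3): B3 above D3
  -> R2 @ bar 4 tick 0 v(0, 3): G2/D3 P5 -> B2/B3 P8 similar
  -> R8 @ bar 4 tick 0 v(0, 2): penult P8 not 3rd/6th
  -> R8 @ bar 4 tick 0 v(0, 3): penult P8 not 3rd/6th
  -> R1 @ bar 5 tick 0 v(2, 3): B3/B3 P1 -> E4/E4 P1 similar
  -> R2 @ bar 5 tick 0 v(0, 1): B2/G3 m6 -> C3/C4 P8 similar
  -> R6 @ bar 5 tick 3 v(0, 2): closes on M3
  -> R6 @ bar 5 tick 3 v(0, 3): closes on M3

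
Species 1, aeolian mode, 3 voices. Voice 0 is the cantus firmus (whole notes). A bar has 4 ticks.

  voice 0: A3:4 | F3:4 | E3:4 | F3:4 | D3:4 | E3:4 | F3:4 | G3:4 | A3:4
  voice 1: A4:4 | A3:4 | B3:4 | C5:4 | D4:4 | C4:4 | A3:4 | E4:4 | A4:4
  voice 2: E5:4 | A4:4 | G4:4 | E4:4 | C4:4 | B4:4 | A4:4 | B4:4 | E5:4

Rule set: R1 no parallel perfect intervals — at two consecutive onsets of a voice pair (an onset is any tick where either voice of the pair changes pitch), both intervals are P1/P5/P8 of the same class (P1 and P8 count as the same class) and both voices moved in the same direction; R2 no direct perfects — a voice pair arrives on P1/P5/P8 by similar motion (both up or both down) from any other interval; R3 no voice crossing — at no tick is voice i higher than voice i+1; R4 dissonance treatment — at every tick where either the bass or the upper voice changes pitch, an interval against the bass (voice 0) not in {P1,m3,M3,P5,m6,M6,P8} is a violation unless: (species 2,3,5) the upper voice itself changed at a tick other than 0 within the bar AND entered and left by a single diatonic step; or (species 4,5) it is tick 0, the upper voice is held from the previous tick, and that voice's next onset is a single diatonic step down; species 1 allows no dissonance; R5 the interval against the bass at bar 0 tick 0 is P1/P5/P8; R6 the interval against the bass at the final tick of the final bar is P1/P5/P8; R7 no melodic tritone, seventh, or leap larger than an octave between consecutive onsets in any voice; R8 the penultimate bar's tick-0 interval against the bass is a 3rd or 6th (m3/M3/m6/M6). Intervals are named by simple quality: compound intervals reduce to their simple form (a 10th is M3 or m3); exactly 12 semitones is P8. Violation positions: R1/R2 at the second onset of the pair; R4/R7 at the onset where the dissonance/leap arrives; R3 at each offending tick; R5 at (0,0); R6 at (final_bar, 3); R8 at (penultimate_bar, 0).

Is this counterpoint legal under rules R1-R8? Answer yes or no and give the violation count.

bar 0: v0=A3 v1=A4 v2=E5 (P5)
bar 1: v0=F3 v1=A3 v2=A4 (M3)
bar 2: v0=E3 v1=B3 v2=G4 (m3)
bar 3: v0=F3 v1=C5 v2=E4 (M7)
bar 4: v0=D3 v1=D4 v2=C4 (m7)
bar 5: v0=E3 v1=C4 v2=B4 (P5)
bar 6: v0=F3 v1=A3 v2=A4 (M3)
bar 7: v0=G3 v1=E4 v2=B4 (M3)
bar 8: v0=A3 v1=A4 v2=E5 (P5)
  R2 @ bar1.0: A4/E5 P5 -> A3/A4 P8 similar
  R1 @ bar3.0: E3/B3 P5 -> F3/C5 P5 similar
  R3 @ bar3.0: C5 above E4
  R4 @ bar3.0: F3/E4 M7 untreated
  R7 @ bar3.0: B3->C5 leap 13st
  R3 @ bar3.1: C5 above E4
  R3 @ bar3.2: C5 above E4
  R3 @ bar3.3: C5 above E4
  R2 @ bar4.0: F3/C5 P5 -> D3/D4 P8 similar
  R3 @ bar4.0: D4 above C4
  R4 @ bar4.0: D3/C4 m7 untreated
  R7 @ bar4.0: C5->D4 leap 10st
  R3 @ bar4.1: D4 above C4
  R3 @ bar4.2: D4 above C4
  R3 @ bar4.3: D4 above C4
  R2 @ bar5.0: D3/C4 m7 -> E3/B4 P5 similar
  R7 @ bar5.0: C4->B4 leap 11st
  R2 @ bar6.0: C4/B4 M7 -> A3/A4 P8 similar
  R2 @ bar7.0: A3/A4 P8 -> E4/B4 P5 similar
  R1 @ bar8.0: E4/B4 P5 -> A4/E5 P5 similar
  R2 @ bar8.0: G3/E4 M6 -> A3/A4 P8 similar
  R2 @ bar8.0: G3/B4 M3 -> A3/E5 P5 similar

No (22 violations)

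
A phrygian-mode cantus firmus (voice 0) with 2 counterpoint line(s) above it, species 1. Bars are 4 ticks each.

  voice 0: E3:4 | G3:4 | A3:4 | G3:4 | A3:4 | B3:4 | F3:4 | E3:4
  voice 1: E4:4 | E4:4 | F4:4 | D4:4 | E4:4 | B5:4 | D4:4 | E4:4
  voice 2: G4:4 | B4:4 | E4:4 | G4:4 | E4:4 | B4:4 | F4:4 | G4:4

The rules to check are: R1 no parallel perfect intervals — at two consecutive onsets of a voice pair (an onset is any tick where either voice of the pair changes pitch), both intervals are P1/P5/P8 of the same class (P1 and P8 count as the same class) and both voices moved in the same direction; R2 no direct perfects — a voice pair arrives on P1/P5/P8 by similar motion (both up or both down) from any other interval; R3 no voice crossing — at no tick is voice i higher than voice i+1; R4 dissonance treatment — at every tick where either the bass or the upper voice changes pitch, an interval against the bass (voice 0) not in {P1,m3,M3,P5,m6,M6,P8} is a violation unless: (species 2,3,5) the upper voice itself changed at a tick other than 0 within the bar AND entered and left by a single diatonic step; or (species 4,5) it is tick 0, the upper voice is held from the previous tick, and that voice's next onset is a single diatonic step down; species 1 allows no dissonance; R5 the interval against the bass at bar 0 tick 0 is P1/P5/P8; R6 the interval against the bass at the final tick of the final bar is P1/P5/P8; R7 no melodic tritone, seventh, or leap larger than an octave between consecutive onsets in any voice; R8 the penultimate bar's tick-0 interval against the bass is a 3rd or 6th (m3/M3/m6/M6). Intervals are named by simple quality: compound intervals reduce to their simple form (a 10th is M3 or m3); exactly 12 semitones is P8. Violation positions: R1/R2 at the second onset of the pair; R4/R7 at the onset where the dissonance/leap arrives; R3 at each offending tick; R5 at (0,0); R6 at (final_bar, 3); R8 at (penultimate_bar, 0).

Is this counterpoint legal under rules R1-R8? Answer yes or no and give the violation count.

No (21 violations)

bar 0: v0=E3 v1=E4 v2=G4 (m3)
bar 1: v0=G3 v1=E4 v2=B4 (M3)
bar 2: v0=A3 v1=F4 v2=E4 (P5)
bar 3: v0=G3 v1=D4 v2=G4 (P8)
bar 4: v0=A3 v1=E4 v2=E4 (P5)
bar 5: v0=B3 v1=B5 v2=B4 (P8)
bar 6: v0=F3 v1=D4 v2=F4 (P8)
bar 7: v0=E3 v1=E4 v2=G4 (m3)
  R5 @ bar0.0: opens on m3
  R3 @ bar2.0: F4 above E4
  R3 @ bar2.1: F4 above E4
  R3 @ bar2.2: F4 above E4
  R3 @ bar2.3: F4 above E4
  R2 @ bar3.0: A3/F4 m6 -> G3/D4 P5 similar
  R1 @ bar4.0: G3/D4 P5 -> A3/E4 P5 similar
  R1 @ bar5.0: E4/E4 P1 -> B5/B4 P8 similar
  R2 @ bar5.0: A3/E4 P5 -> B3/B5 P1 similar
  R2 @ bar5.0: A3/E4 P5 -> B3/B4 P8 similar
  R3 @ bar5.0: B5 above B4
  R7 @ bar5.0: E4->B5 leap 19st
  R3 @ bar5.1: B5 above B4
  R3 @ bar5.2: B5 above B4
  R3 @ bar5.3: B5 above B4
  R1 @ bar6.0: B3/B4 P8 -> F3/F4 P8 similar
  R7 @ bar6.0: B3->F3 leap 6st
  R7 @ bar6.0: B5->D4 leap 21st
  R7 @ bar6.0: B4->F4 leap 6st
  R8 @ bar6.0: penult P8 not 3rd/6th
  R6 @ bar7.3: closes on m3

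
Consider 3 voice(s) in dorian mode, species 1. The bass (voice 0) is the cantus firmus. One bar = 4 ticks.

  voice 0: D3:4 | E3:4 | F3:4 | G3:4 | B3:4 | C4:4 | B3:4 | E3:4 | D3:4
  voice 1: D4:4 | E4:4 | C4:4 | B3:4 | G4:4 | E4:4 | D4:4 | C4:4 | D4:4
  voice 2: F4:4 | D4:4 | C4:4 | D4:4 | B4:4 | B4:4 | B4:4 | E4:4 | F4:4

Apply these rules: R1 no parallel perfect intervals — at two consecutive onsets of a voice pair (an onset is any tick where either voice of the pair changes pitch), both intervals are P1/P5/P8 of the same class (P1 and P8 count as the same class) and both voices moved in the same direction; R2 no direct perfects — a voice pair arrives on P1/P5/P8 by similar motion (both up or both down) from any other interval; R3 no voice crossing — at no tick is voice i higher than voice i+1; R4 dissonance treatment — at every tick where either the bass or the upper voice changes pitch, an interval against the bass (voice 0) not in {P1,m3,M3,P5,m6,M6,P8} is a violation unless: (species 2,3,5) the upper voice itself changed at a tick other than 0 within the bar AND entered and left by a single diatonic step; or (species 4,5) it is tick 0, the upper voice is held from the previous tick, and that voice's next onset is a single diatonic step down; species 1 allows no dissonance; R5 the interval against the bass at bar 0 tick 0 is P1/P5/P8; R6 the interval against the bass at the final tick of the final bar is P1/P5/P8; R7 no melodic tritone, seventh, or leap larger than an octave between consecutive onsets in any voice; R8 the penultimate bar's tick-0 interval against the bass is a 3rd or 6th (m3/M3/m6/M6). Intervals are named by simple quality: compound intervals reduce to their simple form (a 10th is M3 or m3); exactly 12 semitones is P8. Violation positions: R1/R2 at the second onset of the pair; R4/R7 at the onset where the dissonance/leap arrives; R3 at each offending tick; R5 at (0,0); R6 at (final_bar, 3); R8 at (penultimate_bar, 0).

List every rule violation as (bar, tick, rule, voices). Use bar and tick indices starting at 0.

(0, 0, R5, (0, 2))
(1, 0, R1, (0, 1))
(1, 0, R3, (1, 2))
(1, 0, R4, (0, 2))
(1, 1, R3, (1, 2))
(1, 2, R3, (1, 2))
(1, 3, R3, (1, 2))
(2, 0, R2, (1, 2))
(3, 0, R1, (0, 2))
(4, 0, R2, (0, 2))
(5, 0, R4, (0, 2))
(7, 0, R1, (0, 2))
(7, 0, R8, (0, 2))
(8, 3, R6, (0, 2))

bar 0: v0=D3 v1=D4 v2=F4 downbeat m3
bar 1: v0=E3 v1=E4 v2=D4 downbeat m7
bar 2: v0=F3 v1=C4 v2=C4 downbeat P5
bar 3: v0=G3 v1=B3 v2=D4 downbeat P5
bar 4: v0=B3 v1=G4 v2=B4 downbeat P8
bar 5: v0=C4 v1=E4 v2=B4 downbeat M7
bar 6: v0=B3 v1=D4 v2=B4 downbeat P8
bar 7: v0=E3 v1=C4 v2=E4 downbeat P8
bar 8: v0=D3 v1=D4 v2=F4 downbeat m3
  -> R5 @ bar 0 tick 0 v(0, 2): opens on m3
  -> R1 @ bar 1 tick 0 v(0, 1): D3/D4 P8 -> E3/E4 P8 similar
  -> R3 @ bar 1 tick 0 v(1, 2): E4 above D4
  -> R4 @ bar 1 tick 0 v(0, 2): E3/D4 m7 untreated
  -> R3 @ bar 1 tick 1 v(1, 2): E4 above D4
  -> R3 @ bar 1 tick 2 v(1, 2): E4 above D4
  -> R3 @ bar 1 tick 3 v(1, 2): E4 above D4
  -> R2 @ bar 2 tick 0 v(1, 2): E4/D4 M2 -> C4/C4 P1 similar
  -> R1 @ bar 3 tick 0 v(0, 2): F3/C4 P5 -> G3/D4 P5 similar
  -> R2 @ bar 4 tick 0 v(0, 2): G3/D4 P5 -> B3/B4 P8 similar
  -> R4 @ bar 5 tick 0 v(0, 2): C4/B4 M7 untreated
  -> R1 @ bar 7 tick 0 v(0, 2): B3/B4 P8 -> E3/E4 P8 similar
  -> R8 @ bar 7 tick 0 v(0, 2): penult P8 not 3rd/6th
  -> R6 @ bar 8 tick 3 v(0, 2): closes on m3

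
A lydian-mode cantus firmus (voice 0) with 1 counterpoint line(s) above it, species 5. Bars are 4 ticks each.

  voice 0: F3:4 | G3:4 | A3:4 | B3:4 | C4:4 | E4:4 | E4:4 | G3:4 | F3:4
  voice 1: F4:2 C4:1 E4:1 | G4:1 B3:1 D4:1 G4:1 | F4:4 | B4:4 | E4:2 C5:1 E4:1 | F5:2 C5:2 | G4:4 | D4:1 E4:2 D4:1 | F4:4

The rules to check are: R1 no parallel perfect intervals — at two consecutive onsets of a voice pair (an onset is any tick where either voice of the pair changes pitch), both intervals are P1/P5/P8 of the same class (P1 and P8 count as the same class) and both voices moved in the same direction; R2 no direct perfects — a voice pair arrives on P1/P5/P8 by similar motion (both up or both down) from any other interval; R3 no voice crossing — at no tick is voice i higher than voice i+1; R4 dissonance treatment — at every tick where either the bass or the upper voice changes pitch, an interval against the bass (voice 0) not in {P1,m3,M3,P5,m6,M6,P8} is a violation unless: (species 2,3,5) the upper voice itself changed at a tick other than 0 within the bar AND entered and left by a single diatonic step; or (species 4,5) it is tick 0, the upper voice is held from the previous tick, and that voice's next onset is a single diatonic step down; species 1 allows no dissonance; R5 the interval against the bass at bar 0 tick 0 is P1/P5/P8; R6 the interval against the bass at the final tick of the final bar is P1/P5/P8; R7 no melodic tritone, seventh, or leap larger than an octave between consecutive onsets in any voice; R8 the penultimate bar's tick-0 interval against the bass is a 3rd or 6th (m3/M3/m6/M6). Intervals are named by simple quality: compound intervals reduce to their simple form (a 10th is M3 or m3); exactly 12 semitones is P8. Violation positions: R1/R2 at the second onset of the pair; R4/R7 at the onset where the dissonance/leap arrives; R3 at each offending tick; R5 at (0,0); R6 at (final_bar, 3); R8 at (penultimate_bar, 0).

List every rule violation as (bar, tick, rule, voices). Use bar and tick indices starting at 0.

(0, 3, R4, (0, 1))
(1, 0, R2, (0, 1))
(3, 0, R2, (0, 1))
(3, 0, R7, (1,))
(5, 0, R4, (0, 1))
(5, 0, R7, (1,))
(7, 0, R2, (0, 1))
(7, 0, R8, (0, 1))

bar 0: v0=F3 v1=F4 downbeat P8
bar 1: v0=G3 v1=G4 downbeat P8
bar 2: v0=A3 v1=F4 downbeat m6
bar 3: v0=B3 v1=B4 downbeat P8
bar 4: v0=C4 v1=E4 downbeat M3
bar 5: v0=E4 v1=F5 downbeat m2
bar 6: v0=E4 v1=G4 downbeat m3
bar 7: v0=G3 v1=D4 downbeat P5
bar 8: v0=F3 v1=F4 downbeat P8
  -> R4 @ bar 0 tick 3 v(0, 1): F3/E4 M7 untreated
  -> R2 @ bar 1 tick 0 v(0, 1): F3/E4 M7 -> G3/G4 P8 similar
  -> R2 @ bar 3 tick 0 v(0, 1): A3/F4 m6 -> B3/B4 P8 similar
  -> R7 @ bar 3 tick 0 v(1,): F4->B4 leap 6st
  -> R4 @ bar 5 tick 0 v(0, 1): E4/F5 m2 untreated
  -> R7 @ bar 5 tick 0 v(1,): E4->F5 leap 13st
  -> R2 @ bar 7 tick 0 v(0, 1): E4/G4 m3 -> G3/D4 P5 similar
  -> R8 @ bar 7 tick 0 v(0, 1): penult P5 not 3rd/6th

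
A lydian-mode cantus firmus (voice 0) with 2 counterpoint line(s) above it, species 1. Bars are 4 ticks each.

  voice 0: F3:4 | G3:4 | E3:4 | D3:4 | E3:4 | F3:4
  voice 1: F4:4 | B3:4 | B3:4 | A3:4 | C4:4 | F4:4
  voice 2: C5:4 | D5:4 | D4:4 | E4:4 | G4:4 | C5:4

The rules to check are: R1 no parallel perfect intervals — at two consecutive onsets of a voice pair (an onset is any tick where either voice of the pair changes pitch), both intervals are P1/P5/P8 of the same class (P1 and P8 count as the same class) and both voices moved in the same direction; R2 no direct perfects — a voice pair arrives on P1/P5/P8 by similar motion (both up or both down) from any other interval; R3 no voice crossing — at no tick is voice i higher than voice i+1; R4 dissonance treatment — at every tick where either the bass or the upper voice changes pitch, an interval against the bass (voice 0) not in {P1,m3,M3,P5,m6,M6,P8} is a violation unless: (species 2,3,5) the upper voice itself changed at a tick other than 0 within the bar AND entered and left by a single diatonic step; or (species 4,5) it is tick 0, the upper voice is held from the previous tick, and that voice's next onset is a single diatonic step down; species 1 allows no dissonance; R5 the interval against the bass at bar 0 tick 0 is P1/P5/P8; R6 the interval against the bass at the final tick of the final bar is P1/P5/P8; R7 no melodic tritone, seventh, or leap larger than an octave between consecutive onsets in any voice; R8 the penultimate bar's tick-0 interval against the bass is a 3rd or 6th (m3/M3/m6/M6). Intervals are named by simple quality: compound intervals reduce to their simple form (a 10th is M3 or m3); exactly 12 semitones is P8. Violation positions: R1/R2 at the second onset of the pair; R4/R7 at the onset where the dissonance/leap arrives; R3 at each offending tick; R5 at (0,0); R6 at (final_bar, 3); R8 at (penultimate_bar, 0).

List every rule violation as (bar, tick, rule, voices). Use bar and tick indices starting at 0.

bar 0: v0=F3 v1=F4 v2=C5 downbeat P5
bar 1: v0=G3 v1=B3 v2=D5 downbeat P5
bar 2: v0=E3 v1=B3 v2=D4 downbeat m7
bar 3: v0=D3 v1=A3 v2=E4 downbeat M2
bar 4: v0=E3 v1=C4 v2=G4 downbeat m3
bar 5: v0=F3 v1=F4 v2=C5 downbeat P5
  -> R1 @ bar 1 tick 0 v(0, 2): F3/C5 P5 -> G3/D5 P5 similar
  -> R7 @ bar 1 tick 0 v(1,): F4->B3 leap 6st
  -> R4 @ bar 2 tick 0 v(0, 2): E3/D4 m7 untreated
  -> R1 @ bar 3 tick 0 v(0, 1): E3/B3 P5 -> D3/A3 P5 similar
  -> R4 @ bar 3 tick 0 v(0, 2): D3/E4 M2 untreated
  -> R1 @ bar 4 tick 0 v(1, 2): A3/E4 P5 -> C4/G4 P5 similar
  -> R1 @ bar 5 tick 0 v(1, 2): C4/G4 P5 -> F4/C5 P5 similar
  -> R2 @ bar 5 tick 0 v(0, 1): E3/C4 m6 -> F3/F4 P8 similar
  -> R2 @ bar 5 tick 0 v(0, 2): E3/G4 m3 -> F3/C5 P5 similar

(1, 0, R1, (0, 2))
(1, 0, R7, (1,))
(2, 0, R4, (0, 2))
(3, 0, R1, (0, 1))
(3, 0, R4, (0, 2))
(4, 0, R1, (1, 2))
(5, 0, R1, (1, 2))
(5, 0, R2, (0, 1))
(5, 0, R2, (0, 2))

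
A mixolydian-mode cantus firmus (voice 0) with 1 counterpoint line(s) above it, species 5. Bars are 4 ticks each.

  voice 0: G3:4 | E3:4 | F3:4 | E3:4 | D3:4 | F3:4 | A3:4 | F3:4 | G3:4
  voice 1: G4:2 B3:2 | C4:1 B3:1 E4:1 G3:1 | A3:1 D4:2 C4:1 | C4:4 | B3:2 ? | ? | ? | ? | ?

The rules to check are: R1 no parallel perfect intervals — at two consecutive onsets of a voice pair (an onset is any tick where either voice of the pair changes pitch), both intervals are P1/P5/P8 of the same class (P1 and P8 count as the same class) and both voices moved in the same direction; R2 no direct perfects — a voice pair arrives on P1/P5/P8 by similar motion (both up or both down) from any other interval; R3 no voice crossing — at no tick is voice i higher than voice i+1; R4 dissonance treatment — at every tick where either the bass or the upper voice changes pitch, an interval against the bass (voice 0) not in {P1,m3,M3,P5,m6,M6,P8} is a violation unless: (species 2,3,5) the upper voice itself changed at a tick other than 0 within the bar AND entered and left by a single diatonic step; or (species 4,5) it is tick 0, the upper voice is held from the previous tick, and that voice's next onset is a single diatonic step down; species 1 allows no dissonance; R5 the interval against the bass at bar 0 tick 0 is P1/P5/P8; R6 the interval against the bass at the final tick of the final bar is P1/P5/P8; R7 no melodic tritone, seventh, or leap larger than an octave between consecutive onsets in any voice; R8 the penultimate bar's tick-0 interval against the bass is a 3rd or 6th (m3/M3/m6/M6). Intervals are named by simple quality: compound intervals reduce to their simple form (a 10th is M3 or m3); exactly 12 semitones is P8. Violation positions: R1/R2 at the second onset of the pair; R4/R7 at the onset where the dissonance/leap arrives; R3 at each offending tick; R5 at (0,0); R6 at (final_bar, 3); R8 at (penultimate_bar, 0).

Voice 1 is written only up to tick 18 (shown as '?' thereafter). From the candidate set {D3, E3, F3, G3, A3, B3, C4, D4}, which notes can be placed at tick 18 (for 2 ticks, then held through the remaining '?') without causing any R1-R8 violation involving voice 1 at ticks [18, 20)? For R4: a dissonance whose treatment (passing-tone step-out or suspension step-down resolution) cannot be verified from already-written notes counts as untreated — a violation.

{A3, B3, D3, D4}

D3: legal
E3: violates R4
F3: violates R7
G3: violates R4
A3: legal
B3: legal
C4: violates R4
D4: legal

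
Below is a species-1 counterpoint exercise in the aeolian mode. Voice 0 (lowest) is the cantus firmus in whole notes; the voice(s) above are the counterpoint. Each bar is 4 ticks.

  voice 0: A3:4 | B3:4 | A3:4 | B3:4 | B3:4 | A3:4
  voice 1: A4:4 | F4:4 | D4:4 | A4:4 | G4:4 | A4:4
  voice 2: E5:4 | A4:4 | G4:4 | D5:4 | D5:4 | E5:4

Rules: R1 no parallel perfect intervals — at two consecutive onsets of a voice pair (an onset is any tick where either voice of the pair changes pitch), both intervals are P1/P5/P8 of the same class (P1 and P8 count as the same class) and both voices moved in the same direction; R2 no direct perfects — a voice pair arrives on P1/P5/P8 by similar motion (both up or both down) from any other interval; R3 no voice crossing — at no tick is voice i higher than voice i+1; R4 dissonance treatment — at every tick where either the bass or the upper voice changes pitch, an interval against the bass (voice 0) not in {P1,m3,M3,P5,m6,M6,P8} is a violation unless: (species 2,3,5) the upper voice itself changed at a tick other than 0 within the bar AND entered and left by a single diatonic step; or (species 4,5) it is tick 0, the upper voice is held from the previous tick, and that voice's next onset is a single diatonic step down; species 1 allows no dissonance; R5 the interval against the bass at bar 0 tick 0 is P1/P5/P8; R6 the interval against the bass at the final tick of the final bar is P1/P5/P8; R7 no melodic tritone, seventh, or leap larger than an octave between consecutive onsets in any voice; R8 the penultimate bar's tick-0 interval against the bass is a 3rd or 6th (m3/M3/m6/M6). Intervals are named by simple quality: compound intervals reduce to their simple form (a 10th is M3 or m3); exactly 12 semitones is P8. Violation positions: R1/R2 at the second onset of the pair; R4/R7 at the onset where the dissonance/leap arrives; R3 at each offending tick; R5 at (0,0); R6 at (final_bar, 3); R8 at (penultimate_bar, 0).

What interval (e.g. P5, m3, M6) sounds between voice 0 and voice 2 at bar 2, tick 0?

m7

voice 0=A3 voice 2=G4 -> m7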